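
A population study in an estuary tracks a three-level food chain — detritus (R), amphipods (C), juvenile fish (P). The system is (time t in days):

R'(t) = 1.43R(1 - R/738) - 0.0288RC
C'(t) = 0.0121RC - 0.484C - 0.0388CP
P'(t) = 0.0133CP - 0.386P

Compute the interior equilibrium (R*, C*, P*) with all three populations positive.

From dP/dt = 0: 0.0133C* = 0.386, so C* = 29.
From dR/dt = 0: 1.43(1 - R*/738) = 0.0288·29, giving R* = 738·(1 - 0.585) = 307.
From dC/dt = 0: 0.0121·307 - 0.484 = 0.0388P*, so P* = 3.23/0.0388 = 83.2.

R* ≈ 307, C* ≈ 29, P* ≈ 83.2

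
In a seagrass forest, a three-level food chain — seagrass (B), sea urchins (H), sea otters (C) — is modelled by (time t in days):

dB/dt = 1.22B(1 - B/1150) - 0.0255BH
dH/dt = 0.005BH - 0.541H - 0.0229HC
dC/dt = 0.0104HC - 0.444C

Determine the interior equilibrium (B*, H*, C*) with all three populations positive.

B* ≈ 124, H* ≈ 42.7, C* ≈ 3.41

From dC/dt = 0: 0.0104H* = 0.444, so H* = 42.7.
From dB/dt = 0: 1.22(1 - B*/1150) = 0.0255·42.7, giving B* = 1150·(1 - 0.892) = 124.
From dH/dt = 0: 0.005·124 - 0.541 = 0.0229C*, so C* = 0.078/0.0229 = 3.41.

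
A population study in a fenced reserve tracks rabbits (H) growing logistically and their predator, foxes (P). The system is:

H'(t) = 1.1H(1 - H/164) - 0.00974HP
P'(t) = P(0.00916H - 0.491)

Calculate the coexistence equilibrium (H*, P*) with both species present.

From dP/dt = 0 with P > 0: 0.00916H* = 0.491, so H* = 53.6.
Substitute into dH/dt = 0: 1.1(1 - 53.6/164) = 0.00974P*.
The bracket is 0.673, giving P* = 0.74/0.00974 = 76.

H* ≈ 53.6, P* ≈ 76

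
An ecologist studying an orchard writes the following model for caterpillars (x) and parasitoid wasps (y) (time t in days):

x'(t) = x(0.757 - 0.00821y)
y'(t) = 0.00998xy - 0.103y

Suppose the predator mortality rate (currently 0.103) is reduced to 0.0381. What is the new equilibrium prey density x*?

At the interior fixed point, setting dy/dt = 0 with y > 0 fixes x* = (predator death rate)/(xy coefficient) — independent of the other coefficients.
With the change, x* = 0.0381/0.00998 = 3.82; it falls from 10.3.

x* ≈ 3.82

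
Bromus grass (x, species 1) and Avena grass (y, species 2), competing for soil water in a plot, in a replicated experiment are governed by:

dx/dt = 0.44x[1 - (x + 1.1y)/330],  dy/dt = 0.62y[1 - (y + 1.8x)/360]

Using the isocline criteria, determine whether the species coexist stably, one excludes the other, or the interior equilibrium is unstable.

Compare the nullcline intercepts: K1/α12 = 330/1.1 = 300 < K2 = 360; K2/α21 = 360/1.8 = 200 < K1 = 330.
Since both are reversed, neither can invade when rare; the interior point is a saddle.

unstable coexistence (outcome depends on initial conditions)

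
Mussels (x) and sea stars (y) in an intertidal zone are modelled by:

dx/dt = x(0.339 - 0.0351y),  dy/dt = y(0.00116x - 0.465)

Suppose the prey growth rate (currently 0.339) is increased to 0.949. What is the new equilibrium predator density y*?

At the interior fixed point, setting dx/dt = 0 with x > 0 fixes y* = (prey growth rate)/(xy coefficient) — independent of the other coefficients.
With the change, y* = 0.949/0.0351 = 27; it rises from 9.66.

y* ≈ 27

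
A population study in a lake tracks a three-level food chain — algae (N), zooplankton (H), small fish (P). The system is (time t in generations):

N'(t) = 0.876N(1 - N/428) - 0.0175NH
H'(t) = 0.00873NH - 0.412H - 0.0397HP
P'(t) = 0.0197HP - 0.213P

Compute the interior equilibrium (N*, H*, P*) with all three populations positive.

N* ≈ 336, H* ≈ 10.8, P* ≈ 63.4

From dP/dt = 0: 0.0197H* = 0.213, so H* = 10.8.
From dN/dt = 0: 0.876(1 - N*/428) = 0.0175·10.8, giving N* = 428·(1 - 0.216) = 336.
From dH/dt = 0: 0.00873·336 - 0.412 = 0.0397P*, so P* = 2.52/0.0397 = 63.4.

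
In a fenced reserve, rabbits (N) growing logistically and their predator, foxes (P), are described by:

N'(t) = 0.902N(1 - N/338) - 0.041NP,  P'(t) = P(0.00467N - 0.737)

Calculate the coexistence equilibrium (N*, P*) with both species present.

N* ≈ 158, P* ≈ 11.7

From dP/dt = 0 with P > 0: 0.00467N* = 0.737, so N* = 158.
Substitute into dN/dt = 0: 0.902(1 - 158/338) = 0.041P*.
The bracket is 0.533, giving P* = 0.481/0.041 = 11.7.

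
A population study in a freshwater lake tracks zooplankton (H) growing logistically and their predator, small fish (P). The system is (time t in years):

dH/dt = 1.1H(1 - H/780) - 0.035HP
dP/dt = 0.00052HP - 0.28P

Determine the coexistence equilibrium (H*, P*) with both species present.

From dP/dt = 0 with P > 0: 0.00052H* = 0.28, so H* = 538.
Substitute into dH/dt = 0: 1.1(1 - 538/780) = 0.035P*.
The bracket is 0.31, giving P* = 0.341/0.035 = 9.73.

H* ≈ 538, P* ≈ 9.73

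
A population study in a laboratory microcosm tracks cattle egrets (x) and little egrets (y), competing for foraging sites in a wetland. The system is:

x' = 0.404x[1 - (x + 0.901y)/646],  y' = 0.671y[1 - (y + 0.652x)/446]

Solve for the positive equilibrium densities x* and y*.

Setting both brackets to zero gives the nullclines x + 0.901y = 646 and 0.652x + y = 446.
Substituting y = 446 - 0.652x into the first: x(1 - 0.901·0.652) = 646 - 0.901·446.
So x* = 244/0.413 = 592, and then y* = 446 - 0.652·592 = 60.1.

x* ≈ 592, y* ≈ 60.1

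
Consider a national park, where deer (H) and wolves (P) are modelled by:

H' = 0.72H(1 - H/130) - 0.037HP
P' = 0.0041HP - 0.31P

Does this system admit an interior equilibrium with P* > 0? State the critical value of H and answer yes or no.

The predator equation gives dP/dt > 0 only when H > 0.31/0.0041 = 75.6.
Without the predator, H → K = 130. Since 130 > 75.6, the predator can invade and persist.

Threshold H = 75.6; K > 75.6, so yes, the predator persists.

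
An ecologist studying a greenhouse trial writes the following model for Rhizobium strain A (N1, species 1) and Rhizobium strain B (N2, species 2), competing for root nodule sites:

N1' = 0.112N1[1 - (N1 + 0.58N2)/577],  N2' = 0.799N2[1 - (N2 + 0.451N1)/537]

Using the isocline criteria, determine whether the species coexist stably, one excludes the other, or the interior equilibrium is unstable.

stable coexistence

Compare the nullcline intercepts: K1/α12 = 577/0.58 = 995 > K2 = 537; K2/α21 = 537/0.451 = 1190 > K1 = 577.
Since both inequalities hold, each species can invade when rare, so the interior equilibrium is stable.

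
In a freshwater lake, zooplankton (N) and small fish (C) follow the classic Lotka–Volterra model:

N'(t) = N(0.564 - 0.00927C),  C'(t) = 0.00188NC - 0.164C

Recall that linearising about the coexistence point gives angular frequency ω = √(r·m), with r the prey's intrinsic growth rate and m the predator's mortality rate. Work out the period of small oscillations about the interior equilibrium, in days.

Here r = 0.564 and m = 0.164, so r·m = 0.0925.
ω = √0.0925 = 0.304 per day, hence T = 2π/ω ≈ 20.7 days.

T ≈ 20.7 days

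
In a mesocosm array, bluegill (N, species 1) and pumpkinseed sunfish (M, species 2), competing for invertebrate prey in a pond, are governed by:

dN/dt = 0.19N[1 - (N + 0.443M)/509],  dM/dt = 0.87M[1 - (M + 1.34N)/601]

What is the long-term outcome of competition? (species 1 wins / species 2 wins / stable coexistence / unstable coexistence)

Compare the nullcline intercepts: K1/α12 = 509/0.443 = 1150 > K2 = 601; K2/α21 = 601/1.34 = 449 < K1 = 509.
Since the inequalities point opposite ways, species 1 can invade but species 2 cannot.

species 1 excludes species 2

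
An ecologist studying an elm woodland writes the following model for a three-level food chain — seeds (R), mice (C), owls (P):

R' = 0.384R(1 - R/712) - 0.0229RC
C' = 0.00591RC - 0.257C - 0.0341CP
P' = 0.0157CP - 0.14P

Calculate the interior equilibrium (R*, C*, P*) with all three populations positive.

From dP/dt = 0: 0.0157C* = 0.14, so C* = 8.92.
From dR/dt = 0: 0.384(1 - R*/712) = 0.0229·8.92, giving R* = 712·(1 - 0.532) = 333.
From dC/dt = 0: 0.00591·333 - 0.257 = 0.0341P*, so P* = 1.71/0.0341 = 50.2.

R* ≈ 333, C* ≈ 8.92, P* ≈ 50.2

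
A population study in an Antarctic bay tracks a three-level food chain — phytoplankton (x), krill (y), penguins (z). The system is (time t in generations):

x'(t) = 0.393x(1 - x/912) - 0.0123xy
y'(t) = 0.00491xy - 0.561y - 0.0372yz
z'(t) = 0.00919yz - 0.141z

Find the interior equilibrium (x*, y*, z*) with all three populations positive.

From dz/dt = 0: 0.00919y* = 0.141, so y* = 15.3.
From dx/dt = 0: 0.393(1 - x*/912) = 0.0123·15.3, giving x* = 912·(1 - 0.48) = 474.
From dy/dt = 0: 0.00491·474 - 0.561 = 0.0372z*, so z* = 1.77/0.0372 = 47.5.

x* ≈ 474, y* ≈ 15.3, z* ≈ 47.5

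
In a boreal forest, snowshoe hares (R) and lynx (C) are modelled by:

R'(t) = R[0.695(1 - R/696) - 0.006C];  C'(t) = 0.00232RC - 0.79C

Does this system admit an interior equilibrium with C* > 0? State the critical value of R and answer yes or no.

Threshold R = 341; K > 341, so yes, the predator persists.

The predator equation gives dC/dt > 0 only when R > 0.79/0.00232 = 341.
Without the predator, R → K = 696. Since 696 > 341, the predator can invade and persist.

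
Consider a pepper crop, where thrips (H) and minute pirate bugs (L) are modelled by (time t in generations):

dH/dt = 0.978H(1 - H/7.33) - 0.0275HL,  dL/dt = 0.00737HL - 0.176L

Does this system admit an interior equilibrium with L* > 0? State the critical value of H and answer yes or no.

The predator equation gives dL/dt > 0 only when H > 0.176/0.00737 = 23.9.
Without the predator, H → K = 7.33. Since 7.33 < 23.9, the predator cannot invade.

Threshold H = 23.9; K < 23.9, so no, the predator goes extinct.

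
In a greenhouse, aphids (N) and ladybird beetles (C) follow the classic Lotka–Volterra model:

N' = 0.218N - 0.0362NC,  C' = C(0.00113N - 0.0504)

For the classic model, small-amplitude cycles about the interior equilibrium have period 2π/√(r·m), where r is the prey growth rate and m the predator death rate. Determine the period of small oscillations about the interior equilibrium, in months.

Here r = 0.218 and m = 0.0504, so r·m = 0.011.
ω = √0.011 = 0.105 per month, hence T = 2π/ω ≈ 59.9 months.

T ≈ 59.9 months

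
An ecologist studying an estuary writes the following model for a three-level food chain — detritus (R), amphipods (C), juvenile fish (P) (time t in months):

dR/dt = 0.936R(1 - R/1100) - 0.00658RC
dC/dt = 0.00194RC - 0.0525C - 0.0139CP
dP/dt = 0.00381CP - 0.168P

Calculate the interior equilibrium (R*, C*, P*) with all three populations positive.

From dP/dt = 0: 0.00381C* = 0.168, so C* = 44.1.
From dR/dt = 0: 0.936(1 - R*/1100) = 0.00658·44.1, giving R* = 1100·(1 - 0.31) = 759.
From dC/dt = 0: 0.00194·759 - 0.0525 = 0.0139P*, so P* = 1.42/0.0139 = 102.

R* ≈ 759, C* ≈ 44.1, P* ≈ 102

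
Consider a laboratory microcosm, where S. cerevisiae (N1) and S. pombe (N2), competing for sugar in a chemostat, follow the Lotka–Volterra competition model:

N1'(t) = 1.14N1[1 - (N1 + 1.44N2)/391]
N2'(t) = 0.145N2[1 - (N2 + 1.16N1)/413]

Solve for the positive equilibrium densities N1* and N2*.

N1* ≈ 304, N2* ≈ 60.5

Setting both brackets to zero gives the nullclines N1 + 1.44N2 = 391 and 1.16N1 + N2 = 413.
Substituting N2 = 413 - 1.16N1 into the first: N1(1 - 1.44·1.16) = 391 - 1.44·413.
So N1* = -204/-0.67 = 304, and then N2* = 413 - 1.16·304 = 60.5.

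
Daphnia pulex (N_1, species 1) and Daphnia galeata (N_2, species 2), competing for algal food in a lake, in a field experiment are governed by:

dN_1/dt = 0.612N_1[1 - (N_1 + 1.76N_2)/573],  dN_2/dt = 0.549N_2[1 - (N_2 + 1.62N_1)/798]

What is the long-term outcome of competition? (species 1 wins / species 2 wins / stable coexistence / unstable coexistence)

Compare the nullcline intercepts: K1/α12 = 573/1.76 = 326 < K2 = 798; K2/α21 = 798/1.62 = 493 < K1 = 573.
Since both are reversed, neither can invade when rare; the interior point is a saddle.

unstable coexistence (outcome depends on initial conditions)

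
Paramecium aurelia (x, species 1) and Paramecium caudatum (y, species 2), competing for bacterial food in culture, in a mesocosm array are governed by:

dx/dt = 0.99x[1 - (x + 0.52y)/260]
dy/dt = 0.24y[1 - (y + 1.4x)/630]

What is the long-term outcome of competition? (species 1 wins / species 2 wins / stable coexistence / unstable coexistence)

species 2 excludes species 1

Compare the nullcline intercepts: K1/α12 = 260/0.52 = 500 < K2 = 630; K2/α21 = 630/1.4 = 450 > K1 = 260.
Since the inequalities point opposite ways, species 2 can invade but species 1 cannot.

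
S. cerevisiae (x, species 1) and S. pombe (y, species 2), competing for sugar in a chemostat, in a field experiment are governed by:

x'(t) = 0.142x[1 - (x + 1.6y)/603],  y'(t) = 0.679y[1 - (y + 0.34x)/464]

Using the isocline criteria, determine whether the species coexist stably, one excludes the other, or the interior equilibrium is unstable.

Compare the nullcline intercepts: K1/α12 = 603/1.6 = 377 < K2 = 464; K2/α21 = 464/0.34 = 1360 > K1 = 603.
Since the inequalities point opposite ways, species 2 can invade but species 1 cannot.

species 2 excludes species 1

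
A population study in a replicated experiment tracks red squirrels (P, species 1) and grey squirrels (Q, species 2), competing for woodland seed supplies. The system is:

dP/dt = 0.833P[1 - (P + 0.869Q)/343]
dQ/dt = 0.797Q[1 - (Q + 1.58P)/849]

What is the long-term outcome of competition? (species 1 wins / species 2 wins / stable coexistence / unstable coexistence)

Compare the nullcline intercepts: K1/α12 = 343/0.869 = 395 < K2 = 849; K2/α21 = 849/1.58 = 537 > K1 = 343.
Since the inequalities point opposite ways, species 2 can invade but species 1 cannot.

species 2 excludes species 1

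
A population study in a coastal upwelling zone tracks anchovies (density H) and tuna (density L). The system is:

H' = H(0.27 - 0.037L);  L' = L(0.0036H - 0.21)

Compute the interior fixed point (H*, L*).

Set dL/dt = 0 with L > 0: 0.0036H - 0.21 = 0, so H* = 0.21/0.0036 = 58.3.
Set dH/dt = 0 with H > 0: 0.27 - 0.037L = 0, so L* = 0.27/0.037 = 7.3.

H* ≈ 58.3, L* ≈ 7.3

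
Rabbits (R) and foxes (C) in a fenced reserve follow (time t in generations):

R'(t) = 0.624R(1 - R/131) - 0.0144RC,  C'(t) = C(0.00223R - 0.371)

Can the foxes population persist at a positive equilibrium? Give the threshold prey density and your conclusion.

The predator equation gives dC/dt > 0 only when R > 0.371/0.00223 = 166.
Without the predator, R → K = 131. Since 131 < 166, the predator cannot invade.

Threshold R = 166; K < 166, so no, the predator goes extinct.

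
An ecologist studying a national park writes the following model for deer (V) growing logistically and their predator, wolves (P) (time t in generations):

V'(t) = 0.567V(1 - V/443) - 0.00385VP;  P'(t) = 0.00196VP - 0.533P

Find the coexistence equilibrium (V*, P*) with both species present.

From dP/dt = 0 with P > 0: 0.00196V* = 0.533, so V* = 272.
Substitute into dV/dt = 0: 0.567(1 - 272/443) = 0.00385P*.
The bracket is 0.386, giving P* = 0.219/0.00385 = 56.9.

V* ≈ 272, P* ≈ 56.9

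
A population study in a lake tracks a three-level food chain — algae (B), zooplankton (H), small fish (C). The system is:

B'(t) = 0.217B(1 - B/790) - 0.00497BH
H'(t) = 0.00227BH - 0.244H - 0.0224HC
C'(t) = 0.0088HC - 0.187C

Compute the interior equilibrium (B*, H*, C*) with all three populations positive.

From dC/dt = 0: 0.0088H* = 0.187, so H* = 21.2.
From dB/dt = 0: 0.217(1 - B*/790) = 0.00497·21.2, giving B* = 790·(1 - 0.487) = 406.
From dH/dt = 0: 0.00227·406 - 0.244 = 0.0224C*, so C* = 0.677/0.0224 = 30.2.

B* ≈ 406, H* ≈ 21.2, C* ≈ 30.2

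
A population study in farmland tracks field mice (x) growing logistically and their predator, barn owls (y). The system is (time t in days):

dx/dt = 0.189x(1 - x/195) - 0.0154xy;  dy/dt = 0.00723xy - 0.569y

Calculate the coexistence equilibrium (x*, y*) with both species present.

From dy/dt = 0 with y > 0: 0.00723x* = 0.569, so x* = 78.7.
Substitute into dx/dt = 0: 0.189(1 - 78.7/195) = 0.0154y*.
The bracket is 0.596, giving y* = 0.113/0.0154 = 7.32.

x* ≈ 78.7, y* ≈ 7.32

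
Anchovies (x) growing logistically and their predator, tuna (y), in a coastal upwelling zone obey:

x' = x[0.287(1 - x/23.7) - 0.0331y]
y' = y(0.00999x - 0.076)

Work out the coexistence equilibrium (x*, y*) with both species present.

From dy/dt = 0 with y > 0: 0.00999x* = 0.076, so x* = 7.61.
Substitute into dx/dt = 0: 0.287(1 - 7.61/23.7) = 0.0331y*.
The bracket is 0.679, giving y* = 0.195/0.0331 = 5.89.

x* ≈ 7.61, y* ≈ 5.89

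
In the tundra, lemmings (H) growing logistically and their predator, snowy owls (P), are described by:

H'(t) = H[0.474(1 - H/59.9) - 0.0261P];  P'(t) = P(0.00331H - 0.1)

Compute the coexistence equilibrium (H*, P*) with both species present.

From dP/dt = 0 with P > 0: 0.00331H* = 0.1, so H* = 30.2.
Substitute into dH/dt = 0: 0.474(1 - 30.2/59.9) = 0.0261P*.
The bracket is 0.496, giving P* = 0.235/0.0261 = 9.

H* ≈ 30.2, P* ≈ 9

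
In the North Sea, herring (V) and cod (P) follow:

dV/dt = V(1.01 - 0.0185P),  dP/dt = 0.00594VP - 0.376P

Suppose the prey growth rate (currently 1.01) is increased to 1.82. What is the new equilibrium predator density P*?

At the interior fixed point, setting dV/dt = 0 with V > 0 fixes P* = (prey growth rate)/(VP coefficient) — independent of the other coefficients.
With the change, P* = 1.82/0.0185 = 98.4; it rises from 54.6.

P* ≈ 98.4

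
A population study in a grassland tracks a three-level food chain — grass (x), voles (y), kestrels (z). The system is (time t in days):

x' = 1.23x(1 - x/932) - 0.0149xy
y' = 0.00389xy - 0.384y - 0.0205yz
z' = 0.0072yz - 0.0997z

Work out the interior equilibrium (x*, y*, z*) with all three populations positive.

x* ≈ 776, y* ≈ 13.8, z* ≈ 128

From dz/dt = 0: 0.0072y* = 0.0997, so y* = 13.8.
From dx/dt = 0: 1.23(1 - x*/932) = 0.0149·13.8, giving x* = 932·(1 - 0.168) = 776.
From dy/dt = 0: 0.00389·776 - 0.384 = 0.0205z*, so z* = 2.63/0.0205 = 128.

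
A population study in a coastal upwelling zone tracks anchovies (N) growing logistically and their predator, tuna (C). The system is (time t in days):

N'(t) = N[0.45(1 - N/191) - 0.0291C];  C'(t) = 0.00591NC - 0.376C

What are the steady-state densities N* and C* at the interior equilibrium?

From dC/dt = 0 with C > 0: 0.00591N* = 0.376, so N* = 63.6.
Substitute into dN/dt = 0: 0.45(1 - 63.6/191) = 0.0291C*.
The bracket is 0.667, giving C* = 0.3/0.0291 = 10.3.

N* ≈ 63.6, C* ≈ 10.3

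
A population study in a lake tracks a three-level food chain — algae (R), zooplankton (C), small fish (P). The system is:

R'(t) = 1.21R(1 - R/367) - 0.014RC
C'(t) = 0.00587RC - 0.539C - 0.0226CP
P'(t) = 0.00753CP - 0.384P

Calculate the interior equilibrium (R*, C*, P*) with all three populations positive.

R* ≈ 150, C* ≈ 51, P* ≈ 15.2

From dP/dt = 0: 0.00753C* = 0.384, so C* = 51.
From dR/dt = 0: 1.21(1 - R*/367) = 0.014·51, giving R* = 367·(1 - 0.59) = 150.
From dC/dt = 0: 0.00587·150 - 0.539 = 0.0226P*, so P* = 0.344/0.0226 = 15.2.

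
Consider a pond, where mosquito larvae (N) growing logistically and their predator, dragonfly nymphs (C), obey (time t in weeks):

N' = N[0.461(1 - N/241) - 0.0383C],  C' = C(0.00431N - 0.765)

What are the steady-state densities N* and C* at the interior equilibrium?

From dC/dt = 0 with C > 0: 0.00431N* = 0.765, so N* = 177.
Substitute into dN/dt = 0: 0.461(1 - 177/241) = 0.0383C*.
The bracket is 0.264, giving C* = 0.121/0.0383 = 3.17.

N* ≈ 177, C* ≈ 3.17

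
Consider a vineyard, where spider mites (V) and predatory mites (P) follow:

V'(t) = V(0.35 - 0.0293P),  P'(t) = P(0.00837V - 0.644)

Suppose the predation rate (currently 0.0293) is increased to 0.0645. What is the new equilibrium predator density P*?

P* ≈ 5.43

At the interior fixed point, setting dV/dt = 0 with V > 0 fixes P* = (prey growth rate)/(VP coefficient) — independent of the other coefficients.
With the change, P* = 0.35/0.0645 = 5.43; it falls from 11.9.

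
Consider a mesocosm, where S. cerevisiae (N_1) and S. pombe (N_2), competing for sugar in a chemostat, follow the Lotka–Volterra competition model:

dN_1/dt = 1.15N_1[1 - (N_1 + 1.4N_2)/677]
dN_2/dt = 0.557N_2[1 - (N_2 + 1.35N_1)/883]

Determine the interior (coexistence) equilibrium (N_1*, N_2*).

Setting both brackets to zero gives the nullclines N_1 + 1.4N_2 = 677 and 1.35N_1 + N_2 = 883.
Substituting N_2 = 883 - 1.35N_1 into the first: N_1(1 - 1.4·1.35) = 677 - 1.4·883.
So N_1* = -559/-0.89 = 628, and then N_2* = 883 - 1.35·628 = 34.8.

N_1* ≈ 628, N_2* ≈ 34.8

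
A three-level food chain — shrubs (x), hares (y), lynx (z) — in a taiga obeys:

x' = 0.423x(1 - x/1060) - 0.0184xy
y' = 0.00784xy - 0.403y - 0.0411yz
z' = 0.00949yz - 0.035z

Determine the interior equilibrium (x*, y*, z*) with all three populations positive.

x* ≈ 890, y* ≈ 3.69, z* ≈ 160

From dz/dt = 0: 0.00949y* = 0.035, so y* = 3.69.
From dx/dt = 0: 0.423(1 - x*/1060) = 0.0184·3.69, giving x* = 1060·(1 - 0.16) = 890.
From dy/dt = 0: 0.00784·890 - 0.403 = 0.0411z*, so z* = 6.57/0.0411 = 160.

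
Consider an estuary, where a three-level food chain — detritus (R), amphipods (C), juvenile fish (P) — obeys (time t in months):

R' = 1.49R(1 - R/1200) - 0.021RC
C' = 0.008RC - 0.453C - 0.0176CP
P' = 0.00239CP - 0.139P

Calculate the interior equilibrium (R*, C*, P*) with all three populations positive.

From dP/dt = 0: 0.00239C* = 0.139, so C* = 58.2.
From dR/dt = 0: 1.49(1 - R*/1200) = 0.021·58.2, giving R* = 1200·(1 - 0.82) = 216.
From dC/dt = 0: 0.008·216 - 0.453 = 0.0176P*, so P* = 1.28/0.0176 = 72.6.

R* ≈ 216, C* ≈ 58.2, P* ≈ 72.6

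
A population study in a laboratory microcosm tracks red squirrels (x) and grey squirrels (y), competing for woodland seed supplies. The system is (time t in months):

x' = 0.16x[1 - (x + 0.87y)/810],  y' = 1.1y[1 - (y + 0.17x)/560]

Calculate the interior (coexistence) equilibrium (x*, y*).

Setting both brackets to zero gives the nullclines x + 0.87y = 810 and 0.17x + y = 560.
Substituting y = 560 - 0.17x into the first: x(1 - 0.87·0.17) = 810 - 0.87·560.
So x* = 323/0.852 = 379, and then y* = 560 - 0.17·379 = 496.

x* ≈ 379, y* ≈ 496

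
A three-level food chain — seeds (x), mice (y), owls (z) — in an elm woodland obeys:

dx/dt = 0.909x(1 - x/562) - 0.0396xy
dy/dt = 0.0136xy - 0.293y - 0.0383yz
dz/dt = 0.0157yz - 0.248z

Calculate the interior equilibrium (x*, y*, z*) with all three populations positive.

x* ≈ 175, y* ≈ 15.8, z* ≈ 54.6

From dz/dt = 0: 0.0157y* = 0.248, so y* = 15.8.
From dx/dt = 0: 0.909(1 - x*/562) = 0.0396·15.8, giving x* = 562·(1 - 0.688) = 175.
From dy/dt = 0: 0.0136·175 - 0.293 = 0.0383z*, so z* = 2.09/0.0383 = 54.6.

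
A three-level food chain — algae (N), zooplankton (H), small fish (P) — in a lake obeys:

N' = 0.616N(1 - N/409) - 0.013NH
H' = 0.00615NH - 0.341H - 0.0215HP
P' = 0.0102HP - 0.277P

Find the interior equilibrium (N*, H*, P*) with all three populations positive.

N* ≈ 175, H* ≈ 27.2, P* ≈ 34.1

From dP/dt = 0: 0.0102H* = 0.277, so H* = 27.2.
From dN/dt = 0: 0.616(1 - N*/409) = 0.013·27.2, giving N* = 409·(1 - 0.573) = 175.
From dH/dt = 0: 0.00615·175 - 0.341 = 0.0215P*, so P* = 0.733/0.0215 = 34.1.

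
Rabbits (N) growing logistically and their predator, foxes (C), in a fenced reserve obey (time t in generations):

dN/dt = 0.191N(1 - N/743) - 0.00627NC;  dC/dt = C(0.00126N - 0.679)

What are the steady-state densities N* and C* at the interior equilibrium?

N* ≈ 539, C* ≈ 8.37

From dC/dt = 0 with C > 0: 0.00126N* = 0.679, so N* = 539.
Substitute into dN/dt = 0: 0.191(1 - 539/743) = 0.00627C*.
The bracket is 0.275, giving C* = 0.0525/0.00627 = 8.37.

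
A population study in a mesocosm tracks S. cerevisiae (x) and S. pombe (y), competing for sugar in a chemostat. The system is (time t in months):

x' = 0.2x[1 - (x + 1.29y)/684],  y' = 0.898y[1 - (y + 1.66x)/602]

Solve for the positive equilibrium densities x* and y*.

x* ≈ 81.1, y* ≈ 467

Setting both brackets to zero gives the nullclines x + 1.29y = 684 and 1.66x + y = 602.
Substituting y = 602 - 1.66x into the first: x(1 - 1.29·1.66) = 684 - 1.29·602.
So x* = -92.6/-1.14 = 81.1, and then y* = 602 - 1.66·81.1 = 467.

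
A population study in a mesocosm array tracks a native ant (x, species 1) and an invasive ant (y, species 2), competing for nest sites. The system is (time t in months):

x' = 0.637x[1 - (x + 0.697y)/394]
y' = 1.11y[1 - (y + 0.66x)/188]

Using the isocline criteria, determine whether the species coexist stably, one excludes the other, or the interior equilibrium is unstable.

Compare the nullcline intercepts: K1/α12 = 394/0.697 = 565 > K2 = 188; K2/α21 = 188/0.66 = 285 < K1 = 394.
Since the inequalities point opposite ways, species 1 can invade but species 2 cannot.

species 1 excludes species 2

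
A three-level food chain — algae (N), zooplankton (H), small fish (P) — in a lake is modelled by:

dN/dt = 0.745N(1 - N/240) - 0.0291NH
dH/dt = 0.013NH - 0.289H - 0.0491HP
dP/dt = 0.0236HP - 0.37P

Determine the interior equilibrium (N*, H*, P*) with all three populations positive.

From dP/dt = 0: 0.0236H* = 0.37, so H* = 15.7.
From dN/dt = 0: 0.745(1 - N*/240) = 0.0291·15.7, giving N* = 240·(1 - 0.612) = 93.
From dH/dt = 0: 0.013·93 - 0.289 = 0.0491P*, so P* = 0.92/0.0491 = 18.7.

N* ≈ 93, H* ≈ 15.7, P* ≈ 18.7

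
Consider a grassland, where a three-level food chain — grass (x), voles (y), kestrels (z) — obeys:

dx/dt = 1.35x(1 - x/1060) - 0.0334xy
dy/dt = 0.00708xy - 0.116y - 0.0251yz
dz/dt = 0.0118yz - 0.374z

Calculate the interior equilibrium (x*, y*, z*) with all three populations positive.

x* ≈ 229, y* ≈ 31.7, z* ≈ 59.9

From dz/dt = 0: 0.0118y* = 0.374, so y* = 31.7.
From dx/dt = 0: 1.35(1 - x*/1060) = 0.0334·31.7, giving x* = 1060·(1 - 0.784) = 229.
From dy/dt = 0: 0.00708·229 - 0.116 = 0.0251z*, so z* = 1.5/0.0251 = 59.9.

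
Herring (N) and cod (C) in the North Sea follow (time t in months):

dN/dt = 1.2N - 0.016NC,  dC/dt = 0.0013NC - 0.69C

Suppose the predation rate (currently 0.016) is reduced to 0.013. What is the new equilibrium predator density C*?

C* ≈ 92.3

At the interior fixed point, setting dN/dt = 0 with N > 0 fixes C* = (prey growth rate)/(NC coefficient) — independent of the other coefficients.
With the change, C* = 1.2/0.013 = 92.3; it rises from 75.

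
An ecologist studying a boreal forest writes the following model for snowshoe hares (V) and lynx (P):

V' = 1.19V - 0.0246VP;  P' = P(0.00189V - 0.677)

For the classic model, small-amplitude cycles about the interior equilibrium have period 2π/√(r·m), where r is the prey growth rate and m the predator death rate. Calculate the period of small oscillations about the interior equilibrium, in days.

T ≈ 7 days

Here r = 1.19 and m = 0.677, so r·m = 0.806.
ω = √0.806 = 0.898 per day, hence T = 2π/ω ≈ 7 days.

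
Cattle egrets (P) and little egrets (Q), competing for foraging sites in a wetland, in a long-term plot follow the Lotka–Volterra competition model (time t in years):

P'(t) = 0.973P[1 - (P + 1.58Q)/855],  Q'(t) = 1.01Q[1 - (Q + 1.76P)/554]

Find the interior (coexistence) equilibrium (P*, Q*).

P* ≈ 11.4, Q* ≈ 534

Setting both brackets to zero gives the nullclines P + 1.58Q = 855 and 1.76P + Q = 554.
Substituting Q = 554 - 1.76P into the first: P(1 - 1.58·1.76) = 855 - 1.58·554.
So P* = -20.3/-1.78 = 11.4, and then Q* = 554 - 1.76·11.4 = 534.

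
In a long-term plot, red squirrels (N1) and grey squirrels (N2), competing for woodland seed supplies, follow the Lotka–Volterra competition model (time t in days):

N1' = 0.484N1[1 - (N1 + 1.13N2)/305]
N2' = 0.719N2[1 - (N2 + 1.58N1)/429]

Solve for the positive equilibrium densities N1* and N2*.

N1* ≈ 229, N2* ≈ 67.4

Setting both brackets to zero gives the nullclines N1 + 1.13N2 = 305 and 1.58N1 + N2 = 429.
Substituting N2 = 429 - 1.58N1 into the first: N1(1 - 1.13·1.58) = 305 - 1.13·429.
So N1* = -180/-0.785 = 229, and then N2* = 429 - 1.58·229 = 67.4.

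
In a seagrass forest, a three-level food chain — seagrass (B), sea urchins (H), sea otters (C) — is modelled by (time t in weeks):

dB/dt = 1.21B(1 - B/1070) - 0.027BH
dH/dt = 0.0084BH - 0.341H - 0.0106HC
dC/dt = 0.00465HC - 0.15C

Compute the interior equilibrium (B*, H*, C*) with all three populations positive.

From dC/dt = 0: 0.00465H* = 0.15, so H* = 32.3.
From dB/dt = 0: 1.21(1 - B*/1070) = 0.027·32.3, giving B* = 1070·(1 - 0.72) = 300.
From dH/dt = 0: 0.0084·300 - 0.341 = 0.0106C*, so C* = 2.18/0.0106 = 205.

B* ≈ 300, H* ≈ 32.3, C* ≈ 205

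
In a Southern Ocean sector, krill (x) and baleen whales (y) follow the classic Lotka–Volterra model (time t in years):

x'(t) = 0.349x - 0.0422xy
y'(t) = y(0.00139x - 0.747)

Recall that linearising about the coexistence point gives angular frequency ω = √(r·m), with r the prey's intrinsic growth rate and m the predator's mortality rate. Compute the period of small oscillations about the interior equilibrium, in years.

T ≈ 12.3 years

Here r = 0.349 and m = 0.747, so r·m = 0.261.
ω = √0.261 = 0.511 per year, hence T = 2π/ω ≈ 12.3 years.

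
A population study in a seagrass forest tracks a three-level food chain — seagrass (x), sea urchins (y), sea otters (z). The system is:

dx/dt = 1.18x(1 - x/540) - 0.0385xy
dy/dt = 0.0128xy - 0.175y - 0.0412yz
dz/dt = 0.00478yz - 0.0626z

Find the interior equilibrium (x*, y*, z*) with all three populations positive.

From dz/dt = 0: 0.00478y* = 0.0626, so y* = 13.1.
From dx/dt = 0: 1.18(1 - x*/540) = 0.0385·13.1, giving x* = 540·(1 - 0.427) = 309.
From dy/dt = 0: 0.0128·309 - 0.175 = 0.0412z*, so z* = 3.78/0.0412 = 91.8.

x* ≈ 309, y* ≈ 13.1, z* ≈ 91.8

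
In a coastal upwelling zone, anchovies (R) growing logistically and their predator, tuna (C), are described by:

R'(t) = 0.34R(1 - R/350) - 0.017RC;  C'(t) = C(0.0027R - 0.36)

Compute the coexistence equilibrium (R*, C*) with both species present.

From dC/dt = 0 with C > 0: 0.0027R* = 0.36, so R* = 133.
Substitute into dR/dt = 0: 0.34(1 - 133/350) = 0.017C*.
The bracket is 0.619, giving C* = 0.21/0.017 = 12.4.

R* ≈ 133, C* ≈ 12.4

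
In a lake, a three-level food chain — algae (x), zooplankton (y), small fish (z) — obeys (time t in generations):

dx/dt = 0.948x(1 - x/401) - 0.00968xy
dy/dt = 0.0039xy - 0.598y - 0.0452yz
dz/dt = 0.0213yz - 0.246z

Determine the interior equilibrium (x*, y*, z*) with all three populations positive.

x* ≈ 354, y* ≈ 11.5, z* ≈ 17.3

From dz/dt = 0: 0.0213y* = 0.246, so y* = 11.5.
From dx/dt = 0: 0.948(1 - x*/401) = 0.00968·11.5, giving x* = 401·(1 - 0.118) = 354.
From dy/dt = 0: 0.0039·354 - 0.598 = 0.0452z*, so z* = 0.781/0.0452 = 17.3.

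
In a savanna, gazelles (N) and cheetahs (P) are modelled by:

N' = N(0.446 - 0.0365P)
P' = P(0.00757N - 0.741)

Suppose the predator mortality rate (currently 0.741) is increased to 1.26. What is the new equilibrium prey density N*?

N* ≈ 166

At the interior fixed point, setting dP/dt = 0 with P > 0 fixes N* = (predator death rate)/(NP coefficient) — independent of the other coefficients.
With the change, N* = 1.26/0.00757 = 166; it rises from 97.9.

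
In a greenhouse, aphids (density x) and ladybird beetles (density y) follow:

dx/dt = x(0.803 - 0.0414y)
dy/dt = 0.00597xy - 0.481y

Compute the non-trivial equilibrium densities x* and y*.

Set dy/dt = 0 with y > 0: 0.00597x - 0.481 = 0, so x* = 0.481/0.00597 = 80.6.
Set dx/dt = 0 with x > 0: 0.803 - 0.0414y = 0, so y* = 0.803/0.0414 = 19.4.

x* ≈ 80.6, y* ≈ 19.4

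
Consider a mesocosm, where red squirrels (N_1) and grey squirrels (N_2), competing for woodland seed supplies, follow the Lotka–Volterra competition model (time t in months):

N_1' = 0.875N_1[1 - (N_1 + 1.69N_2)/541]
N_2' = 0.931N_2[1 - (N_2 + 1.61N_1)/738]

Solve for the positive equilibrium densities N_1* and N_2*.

Setting both brackets to zero gives the nullclines N_1 + 1.69N_2 = 541 and 1.61N_1 + N_2 = 738.
Substituting N_2 = 738 - 1.61N_1 into the first: N_1(1 - 1.69·1.61) = 541 - 1.69·738.
So N_1* = -706/-1.72 = 410, and then N_2* = 738 - 1.61·410 = 77.3.

N_1* ≈ 410, N_2* ≈ 77.3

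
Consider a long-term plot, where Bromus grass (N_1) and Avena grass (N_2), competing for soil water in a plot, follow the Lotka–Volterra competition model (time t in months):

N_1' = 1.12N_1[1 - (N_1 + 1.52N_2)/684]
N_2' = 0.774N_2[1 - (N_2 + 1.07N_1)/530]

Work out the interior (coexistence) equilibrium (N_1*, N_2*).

Setting both brackets to zero gives the nullclines N_1 + 1.52N_2 = 684 and 1.07N_1 + N_2 = 530.
Substituting N_2 = 530 - 1.07N_1 into the first: N_1(1 - 1.52·1.07) = 684 - 1.52·530.
So N_1* = -122/-0.626 = 194, and then N_2* = 530 - 1.07·194 = 322.

N_1* ≈ 194, N_2* ≈ 322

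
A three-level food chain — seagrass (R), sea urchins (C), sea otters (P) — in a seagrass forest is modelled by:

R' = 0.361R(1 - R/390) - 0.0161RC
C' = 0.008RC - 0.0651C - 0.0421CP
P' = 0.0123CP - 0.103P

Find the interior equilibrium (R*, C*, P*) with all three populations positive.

R* ≈ 244, C* ≈ 8.37, P* ≈ 44.9

From dP/dt = 0: 0.0123C* = 0.103, so C* = 8.37.
From dR/dt = 0: 0.361(1 - R*/390) = 0.0161·8.37, giving R* = 390·(1 - 0.373) = 244.
From dC/dt = 0: 0.008·244 - 0.0651 = 0.0421P*, so P* = 1.89/0.0421 = 44.9.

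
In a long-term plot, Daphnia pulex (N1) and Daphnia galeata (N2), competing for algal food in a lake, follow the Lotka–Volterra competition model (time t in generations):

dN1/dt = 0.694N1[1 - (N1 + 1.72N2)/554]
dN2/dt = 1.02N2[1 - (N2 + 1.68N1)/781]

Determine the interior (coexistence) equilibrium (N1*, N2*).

Setting both brackets to zero gives the nullclines N1 + 1.72N2 = 554 and 1.68N1 + N2 = 781.
Substituting N2 = 781 - 1.68N1 into the first: N1(1 - 1.72·1.68) = 554 - 1.72·781.
So N1* = -789/-1.89 = 418, and then N2* = 781 - 1.68·418 = 79.2.

N1* ≈ 418, N2* ≈ 79.2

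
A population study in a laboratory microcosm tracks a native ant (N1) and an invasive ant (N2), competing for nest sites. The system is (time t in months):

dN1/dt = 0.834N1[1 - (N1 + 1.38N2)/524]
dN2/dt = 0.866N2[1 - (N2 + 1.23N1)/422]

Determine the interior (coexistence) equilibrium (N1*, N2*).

N1* ≈ 83.7, N2* ≈ 319

Setting both brackets to zero gives the nullclines N1 + 1.38N2 = 524 and 1.23N1 + N2 = 422.
Substituting N2 = 422 - 1.23N1 into the first: N1(1 - 1.38·1.23) = 524 - 1.38·422.
So N1* = -58.4/-0.697 = 83.7, and then N2* = 422 - 1.23·83.7 = 319.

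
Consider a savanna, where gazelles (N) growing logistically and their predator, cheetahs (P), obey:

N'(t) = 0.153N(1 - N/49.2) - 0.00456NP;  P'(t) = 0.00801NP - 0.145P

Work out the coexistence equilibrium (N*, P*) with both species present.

N* ≈ 18.1, P* ≈ 21.2

From dP/dt = 0 with P > 0: 0.00801N* = 0.145, so N* = 18.1.
Substitute into dN/dt = 0: 0.153(1 - 18.1/49.2) = 0.00456P*.
The bracket is 0.632, giving P* = 0.0967/0.00456 = 21.2.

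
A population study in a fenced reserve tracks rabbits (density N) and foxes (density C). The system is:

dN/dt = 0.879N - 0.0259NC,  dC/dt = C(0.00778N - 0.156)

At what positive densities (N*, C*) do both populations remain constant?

N* ≈ 20.1, C* ≈ 33.9

Set dC/dt = 0 with C > 0: 0.00778N - 0.156 = 0, so N* = 0.156/0.00778 = 20.1.
Set dN/dt = 0 with N > 0: 0.879 - 0.0259C = 0, so C* = 0.879/0.0259 = 33.9.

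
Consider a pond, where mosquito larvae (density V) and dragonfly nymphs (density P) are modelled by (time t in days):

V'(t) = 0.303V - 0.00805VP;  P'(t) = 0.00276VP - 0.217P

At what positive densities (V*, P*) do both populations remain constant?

Set dP/dt = 0 with P > 0: 0.00276V - 0.217 = 0, so V* = 0.217/0.00276 = 78.6.
Set dV/dt = 0 with V > 0: 0.303 - 0.00805P = 0, so P* = 0.303/0.00805 = 37.6.

V* ≈ 78.6, P* ≈ 37.6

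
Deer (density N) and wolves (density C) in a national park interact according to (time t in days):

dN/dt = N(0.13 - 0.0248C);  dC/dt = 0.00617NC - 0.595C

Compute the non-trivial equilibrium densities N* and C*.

N* ≈ 96.4, C* ≈ 5.24

Set dC/dt = 0 with C > 0: 0.00617N - 0.595 = 0, so N* = 0.595/0.00617 = 96.4.
Set dN/dt = 0 with N > 0: 0.13 - 0.0248C = 0, so C* = 0.13/0.0248 = 5.24.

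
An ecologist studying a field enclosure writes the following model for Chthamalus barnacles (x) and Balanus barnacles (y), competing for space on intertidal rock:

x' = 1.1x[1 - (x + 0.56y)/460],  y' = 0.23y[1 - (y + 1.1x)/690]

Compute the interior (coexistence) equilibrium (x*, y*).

x* ≈ 192, y* ≈ 479

Setting both brackets to zero gives the nullclines x + 0.56y = 460 and 1.1x + y = 690.
Substituting y = 690 - 1.1x into the first: x(1 - 0.56·1.1) = 460 - 0.56·690.
So x* = 73.6/0.384 = 192, and then y* = 690 - 1.1·192 = 479.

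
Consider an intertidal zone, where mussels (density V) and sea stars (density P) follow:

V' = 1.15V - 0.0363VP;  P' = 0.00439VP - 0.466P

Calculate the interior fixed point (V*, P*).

Set dP/dt = 0 with P > 0: 0.00439V - 0.466 = 0, so V* = 0.466/0.00439 = 106.
Set dV/dt = 0 with V > 0: 1.15 - 0.0363P = 0, so P* = 1.15/0.0363 = 31.7.

V* ≈ 106, P* ≈ 31.7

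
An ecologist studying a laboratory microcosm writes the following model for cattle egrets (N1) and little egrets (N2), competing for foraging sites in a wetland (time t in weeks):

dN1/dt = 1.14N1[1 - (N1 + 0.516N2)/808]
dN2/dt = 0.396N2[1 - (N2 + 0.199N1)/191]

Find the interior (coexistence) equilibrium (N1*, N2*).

Setting both brackets to zero gives the nullclines N1 + 0.516N2 = 808 and 0.199N1 + N2 = 191.
Substituting N2 = 191 - 0.199N1 into the first: N1(1 - 0.516·0.199) = 808 - 0.516·191.
So N1* = 709/0.897 = 791, and then N2* = 191 - 0.199·791 = 33.7.

N1* ≈ 791, N2* ≈ 33.7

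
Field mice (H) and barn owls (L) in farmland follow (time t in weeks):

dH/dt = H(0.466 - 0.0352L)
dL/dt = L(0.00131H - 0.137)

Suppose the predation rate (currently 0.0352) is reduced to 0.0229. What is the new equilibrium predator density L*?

L* ≈ 20.3

At the interior fixed point, setting dH/dt = 0 with H > 0 fixes L* = (prey growth rate)/(HL coefficient) — independent of the other coefficients.
With the change, L* = 0.466/0.0229 = 20.3; it rises from 13.2.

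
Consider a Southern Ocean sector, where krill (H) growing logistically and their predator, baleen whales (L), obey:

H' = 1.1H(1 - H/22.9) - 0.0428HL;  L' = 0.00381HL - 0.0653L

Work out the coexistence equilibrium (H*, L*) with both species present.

H* ≈ 17.1, L* ≈ 6.47

From dL/dt = 0 with L > 0: 0.00381H* = 0.0653, so H* = 17.1.
Substitute into dH/dt = 0: 1.1(1 - 17.1/22.9) = 0.0428L*.
The bracket is 0.252, giving L* = 0.277/0.0428 = 6.47.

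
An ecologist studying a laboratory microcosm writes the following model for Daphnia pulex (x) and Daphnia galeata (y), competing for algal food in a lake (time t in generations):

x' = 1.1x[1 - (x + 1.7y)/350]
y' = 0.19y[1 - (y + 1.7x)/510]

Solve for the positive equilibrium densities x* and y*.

Setting both brackets to zero gives the nullclines x + 1.7y = 350 and 1.7x + y = 510.
Substituting y = 510 - 1.7x into the first: x(1 - 1.7·1.7) = 350 - 1.7·510.
So x* = -517/-1.89 = 274, and then y* = 510 - 1.7·274 = 45.

x* ≈ 274, y* ≈ 45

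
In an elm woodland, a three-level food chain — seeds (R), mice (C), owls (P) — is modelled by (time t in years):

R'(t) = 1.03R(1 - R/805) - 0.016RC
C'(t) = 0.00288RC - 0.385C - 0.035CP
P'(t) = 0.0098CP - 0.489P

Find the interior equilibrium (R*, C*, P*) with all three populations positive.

R* ≈ 181, C* ≈ 49.9, P* ≈ 3.9

From dP/dt = 0: 0.0098C* = 0.489, so C* = 49.9.
From dR/dt = 0: 1.03(1 - R*/805) = 0.016·49.9, giving R* = 805·(1 - 0.775) = 181.
From dC/dt = 0: 0.00288·181 - 0.385 = 0.035P*, so P* = 0.136/0.035 = 3.9.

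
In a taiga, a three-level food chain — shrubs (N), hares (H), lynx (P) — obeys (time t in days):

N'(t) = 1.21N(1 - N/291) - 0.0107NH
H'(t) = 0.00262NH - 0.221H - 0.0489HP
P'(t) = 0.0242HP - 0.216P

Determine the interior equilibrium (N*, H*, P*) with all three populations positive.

N* ≈ 268, H* ≈ 8.93, P* ≈ 9.84

From dP/dt = 0: 0.0242H* = 0.216, so H* = 8.93.
From dN/dt = 0: 1.21(1 - N*/291) = 0.0107·8.93, giving N* = 291·(1 - 0.0789) = 268.
From dH/dt = 0: 0.00262·268 - 0.221 = 0.0489P*, so P* = 0.481/0.0489 = 9.84.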